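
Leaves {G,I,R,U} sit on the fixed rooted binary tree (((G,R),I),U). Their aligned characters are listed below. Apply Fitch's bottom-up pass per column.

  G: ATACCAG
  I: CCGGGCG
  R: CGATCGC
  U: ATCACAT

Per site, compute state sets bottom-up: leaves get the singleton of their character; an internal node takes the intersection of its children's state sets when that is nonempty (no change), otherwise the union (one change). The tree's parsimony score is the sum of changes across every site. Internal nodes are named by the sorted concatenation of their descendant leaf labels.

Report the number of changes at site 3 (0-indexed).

site 0, node GR: G={A} ∪ R={C} → {A,C} (+1)
site 0, node GIR: GR={A,C} ∩ I={C} → {C} (+0)
site 0, node GIRU: GIR={C} ∪ U={A} → {A,C} (+1)
site 1, node GR: G={T} ∪ R={G} → {G,T} (+1)
site 1, node GIR: GR={G,T} ∪ I={C} → {C,G,T} (+1)
site 1, node GIRU: GIR={C,G,T} ∩ U={T} → {T} (+0)
site 2, node GR: G={A} ∩ R={A} → {A} (+0)
site 2, node GIR: GR={A} ∪ I={G} → {A,G} (+1)
site 2, node GIRU: GIR={A,G} ∪ U={C} → {A,C,G} (+1)
site 3, node GR: G={C} ∪ R={T} → {C,T} (+1)
site 3, node GIR: GR={C,T} ∪ I={G} → {C,G,T} (+1)
site 3, node GIRU: GIR={C,G,T} ∪ U={A} → {A,C,G,T} (+1)
site 4, node GR: G={C} ∩ R={C} → {C} (+0)
site 4, node GIR: GR={C} ∪ I={G} → {C,G} (+1)
site 4, node GIRU: GIR={C,G} ∩ U={C} → {C} (+0)
site 5, node GR: G={A} ∪ R={G} → {A,G} (+1)
site 5, node GIR: GR={A,G} ∪ I={C} → {A,C,G} (+1)
site 5, node GIRU: GIR={A,C,G} ∩ U={A} → {A} (+0)
site 6, node GR: G={G} ∪ R={C} → {C,G} (+1)
site 6, node GIR: GR={C,G} ∩ I={G} → {G} (+0)
site 6, node GIRU: GIR={G} ∪ U={T} → {G,T} (+1)
per-site changes: [2, 2, 2, 3, 1, 2, 2]; total = 14

3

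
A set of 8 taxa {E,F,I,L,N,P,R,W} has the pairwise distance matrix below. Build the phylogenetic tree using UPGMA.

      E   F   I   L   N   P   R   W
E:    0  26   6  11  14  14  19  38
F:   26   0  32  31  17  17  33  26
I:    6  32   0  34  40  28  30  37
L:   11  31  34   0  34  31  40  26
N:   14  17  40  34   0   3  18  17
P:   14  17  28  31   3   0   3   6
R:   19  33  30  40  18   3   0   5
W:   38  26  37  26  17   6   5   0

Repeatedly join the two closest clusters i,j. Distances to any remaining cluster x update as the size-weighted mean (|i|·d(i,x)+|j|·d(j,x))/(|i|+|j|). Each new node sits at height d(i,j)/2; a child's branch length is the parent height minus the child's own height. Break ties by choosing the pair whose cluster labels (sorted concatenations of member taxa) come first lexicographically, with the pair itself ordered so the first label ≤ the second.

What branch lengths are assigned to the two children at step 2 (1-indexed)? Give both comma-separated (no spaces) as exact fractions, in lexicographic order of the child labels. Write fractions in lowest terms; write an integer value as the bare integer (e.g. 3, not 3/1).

step 1: merge (N,P) at d=3; branch lengths N→3/2, P→3/2; new cluster NP
  updated: d(E,NP)=14, d(F,NP)=17, d(I,NP)=34, d(L,NP)=65/2, d(NP,R)=21/2, d(NP,W)=23/2
step 2: merge (R,W) at d=5; branch lengths R→5/2, W→5/2; new cluster RW
  updated: d(E,RW)=57/2, d(F,RW)=59/2, d(I,RW)=67/2, d(L,RW)=33, d(NP,RW)=11
step 3: merge (E,I) at d=6; branch lengths E→3, I→3; new cluster EI
  updated: d(EI,F)=29, d(EI,L)=45/2, d(EI,NP)=24, d(EI,RW)=31
step 4: merge (NP,RW) at d=11; branch lengths NP→4, RW→3; new cluster NPRW
  updated: d(EI,NPRW)=55/2, d(F,NPRW)=93/4, d(L,NPRW)=131/4
step 5: merge (EI,L) at d=45/2; branch lengths EI→33/4, L→45/4; new cluster EIL
  updated: d(EIL,F)=89/3, d(EIL,NPRW)=117/4
step 6: merge (F,NPRW) at d=93/4; branch lengths F→93/8, NPRW→49/8; new cluster FNPRW
  updated: d(EIL,FNPRW)=88/3
step 7: merge (EIL,FNPRW) at d=88/3; branch lengths EIL→41/12, FNPRW→73/24; new cluster EFILNPRW
final tree: (((E:3,I:3):33/4,L:45/4):41/12,(F:93/8,((N:3/2,P:3/2):4,(R:5/2,W:5/2):3):49/8):73/24)
total length: 1553/24

5/2,5/2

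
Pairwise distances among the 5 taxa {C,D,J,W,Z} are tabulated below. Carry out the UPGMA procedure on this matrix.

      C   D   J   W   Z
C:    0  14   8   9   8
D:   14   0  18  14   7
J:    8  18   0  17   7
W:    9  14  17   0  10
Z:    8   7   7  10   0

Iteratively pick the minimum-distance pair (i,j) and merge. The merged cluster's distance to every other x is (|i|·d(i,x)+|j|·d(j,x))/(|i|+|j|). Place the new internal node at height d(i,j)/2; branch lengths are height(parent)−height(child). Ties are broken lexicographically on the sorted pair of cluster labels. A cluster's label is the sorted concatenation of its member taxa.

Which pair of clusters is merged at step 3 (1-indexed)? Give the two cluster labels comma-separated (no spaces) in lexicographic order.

CJ,DZ

iteration 1: select D,Z (d=7); attach at lengths (7/2, 7/2); label the merged cluster DZ
  updated: d(C,DZ)=11, d(DZ,J)=25/2, d(DZ,W)=12
iteration 2: select C,J (d=8); attach at lengths (4, 4); label the merged cluster CJ
  updated: d(CJ,DZ)=47/4, d(CJ,W)=13
iteration 3: select CJ,DZ (d=47/4); attach at lengths (15/8, 19/8); label the merged cluster CDJZ
  updated: d(CDJZ,W)=25/2
iteration 4: select CDJZ,W (d=25/2); attach at lengths (3/8, 25/4); label the merged cluster CDJWZ
final tree: (((C:4,J:4):15/8,(D:7/2,Z:7/2):19/8):3/8,W:25/4)
total length: 207/8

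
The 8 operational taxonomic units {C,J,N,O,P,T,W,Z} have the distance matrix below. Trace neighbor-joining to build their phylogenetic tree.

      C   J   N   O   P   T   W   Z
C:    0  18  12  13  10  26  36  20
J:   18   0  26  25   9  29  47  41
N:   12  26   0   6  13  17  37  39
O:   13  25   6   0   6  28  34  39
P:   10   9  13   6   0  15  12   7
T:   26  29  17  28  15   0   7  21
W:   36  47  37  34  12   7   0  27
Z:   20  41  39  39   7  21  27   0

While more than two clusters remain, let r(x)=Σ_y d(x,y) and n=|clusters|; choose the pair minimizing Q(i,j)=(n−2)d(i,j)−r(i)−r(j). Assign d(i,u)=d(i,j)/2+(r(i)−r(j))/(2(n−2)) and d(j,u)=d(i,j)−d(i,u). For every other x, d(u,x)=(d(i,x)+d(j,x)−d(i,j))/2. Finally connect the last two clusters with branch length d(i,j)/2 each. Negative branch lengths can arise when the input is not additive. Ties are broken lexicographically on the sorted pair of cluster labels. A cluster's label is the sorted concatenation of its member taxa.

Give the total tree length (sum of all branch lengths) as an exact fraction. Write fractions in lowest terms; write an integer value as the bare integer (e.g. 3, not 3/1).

251/4

iteration 1: select T,W (d=7, Q=-301); attach at lengths (-5/4, 33/4); label the merged cluster TW
  updated: d(C,TW)=55/2, d(J,TW)=69/2, d(N,TW)=47/2, d(O,TW)=55/2, d(P,TW)=10, d(TW,Z)=41/2
iteration 2: select TW,Z (d=41/2, Q=-415/2); attach at lengths (159/20, 251/20); label the merged cluster TWZ
  updated: d(C,TWZ)=27/2, d(J,TWZ)=55/2, d(N,TWZ)=21, d(O,TWZ)=23, d(P,TWZ)=-7/4
iteration 3: select N,O (d=6, Q=-127); attach at lengths (29/8, 19/8); label the merged cluster NO
  updated: d(C,NO)=19/2, d(J,NO)=45/2, d(NO,P)=13/2, d(NO,TWZ)=19
iteration 4: select P,TWZ (d=-7/4, Q=-349/4); attach at lengths (-53/8, 39/8); label the merged cluster PTWZ
  updated: d(C,PTWZ)=101/8, d(J,PTWZ)=153/8, d(NO,PTWZ)=109/8
iteration 5: select C,NO (d=19/2, Q=-267/4); attach at lengths (27/8, 49/8); label the merged cluster CNO
  updated: d(CNO,J)=31/2, d(CNO,PTWZ)=67/8
iteration 6: select CNO,J (d=31/2, Q=-43); attach at lengths (19/8, 105/8); label the merged cluster CJNO
  updated: d(CJNO,PTWZ)=6
iteration 7: select CJNO,PTWZ (d=6); attach at lengths (3, 3); label the merged cluster CJNOPTWZ
final tree: (((C:27/8,(N:29/8,O:19/8):49/8):19/8,J:105/8):3,(P:-53/8,((T:-5/4,W:33/4):159/20,Z:251/20):39/8):3)
total length: 251/4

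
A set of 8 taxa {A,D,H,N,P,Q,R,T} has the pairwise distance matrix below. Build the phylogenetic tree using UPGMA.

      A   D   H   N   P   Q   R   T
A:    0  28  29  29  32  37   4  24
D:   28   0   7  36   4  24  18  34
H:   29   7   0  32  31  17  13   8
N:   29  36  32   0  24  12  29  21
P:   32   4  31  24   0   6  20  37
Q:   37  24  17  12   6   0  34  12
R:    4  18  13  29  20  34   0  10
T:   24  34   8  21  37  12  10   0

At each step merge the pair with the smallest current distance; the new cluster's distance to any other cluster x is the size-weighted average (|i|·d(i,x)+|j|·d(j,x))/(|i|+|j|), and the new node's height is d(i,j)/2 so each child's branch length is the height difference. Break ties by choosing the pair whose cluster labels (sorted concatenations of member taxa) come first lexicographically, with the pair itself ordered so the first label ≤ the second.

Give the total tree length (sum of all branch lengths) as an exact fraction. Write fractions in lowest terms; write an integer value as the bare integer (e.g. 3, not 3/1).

iteration 1: select A,R (d=4); attach at lengths (2, 2); label the merged cluster AR
  updated: d(AR,D)=23, d(AR,H)=21, d(AR,N)=29, d(AR,P)=26, d(AR,Q)=71/2, d(AR,T)=17
iteration 2: select D,P (d=4); attach at lengths (2, 2); label the merged cluster DP
  updated: d(AR,DP)=49/2, d(DP,H)=19, d(DP,N)=30, d(DP,Q)=15, d(DP,T)=71/2
iteration 3: select H,T (d=8); attach at lengths (4, 4); label the merged cluster HT
  updated: d(AR,HT)=19, d(DP,HT)=109/4, d(HT,N)=53/2, d(HT,Q)=29/2
iteration 4: select N,Q (d=12); attach at lengths (6, 6); label the merged cluster NQ
  updated: d(AR,NQ)=129/4, d(DP,NQ)=45/2, d(HT,NQ)=41/2
iteration 5: select AR,HT (d=19); attach at lengths (15/2, 11/2); label the merged cluster AHRT
  updated: d(AHRT,DP)=207/8, d(AHRT,NQ)=211/8
iteration 6: select DP,NQ (d=45/2); attach at lengths (37/4, 21/4); label the merged cluster DNPQ
  updated: d(AHRT,DNPQ)=209/8
iteration 7: select AHRT,DNPQ (d=209/8); attach at lengths (57/16, 29/16); label the merged cluster ADHNPQRT
final tree: (((A:2,R:2):15/2,(H:4,T:4):11/2):57/16,((D:2,P:2):37/4,(N:6,Q:6):21/4):29/16)
total length: 487/8

487/8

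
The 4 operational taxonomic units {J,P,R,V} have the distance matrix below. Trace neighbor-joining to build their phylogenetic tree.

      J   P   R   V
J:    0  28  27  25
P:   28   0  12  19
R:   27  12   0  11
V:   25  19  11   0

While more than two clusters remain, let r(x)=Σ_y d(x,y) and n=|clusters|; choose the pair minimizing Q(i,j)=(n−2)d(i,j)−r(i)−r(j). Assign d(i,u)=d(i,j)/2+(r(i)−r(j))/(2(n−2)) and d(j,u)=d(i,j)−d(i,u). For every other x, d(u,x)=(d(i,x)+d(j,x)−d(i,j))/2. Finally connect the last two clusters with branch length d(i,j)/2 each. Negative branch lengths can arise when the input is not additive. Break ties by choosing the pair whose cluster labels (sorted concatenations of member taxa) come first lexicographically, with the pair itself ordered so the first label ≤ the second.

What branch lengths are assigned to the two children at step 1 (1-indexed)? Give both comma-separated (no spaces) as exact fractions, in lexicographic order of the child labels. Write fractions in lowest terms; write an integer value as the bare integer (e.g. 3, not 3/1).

75/4,25/4

1. join J+V (d=25, Q=-85) ⇒ JV; edges |J|=75/4, |V|=25/4
  updated: d(JV,P)=11, d(JV,R)=13/2
2. join JV+P (d=11, Q=-59/2) ⇒ JPV; edges |JV|=11/4, |P|=33/4
  updated: d(JPV,R)=15/4
3. join JPV+R (d=15/4) ⇒ JPRV; edges |JPV|=15/8, |R|=15/8
final tree: (((J:75/4,V:25/4):11/4,P:33/4):15/8,R:15/8)
total length: 159/4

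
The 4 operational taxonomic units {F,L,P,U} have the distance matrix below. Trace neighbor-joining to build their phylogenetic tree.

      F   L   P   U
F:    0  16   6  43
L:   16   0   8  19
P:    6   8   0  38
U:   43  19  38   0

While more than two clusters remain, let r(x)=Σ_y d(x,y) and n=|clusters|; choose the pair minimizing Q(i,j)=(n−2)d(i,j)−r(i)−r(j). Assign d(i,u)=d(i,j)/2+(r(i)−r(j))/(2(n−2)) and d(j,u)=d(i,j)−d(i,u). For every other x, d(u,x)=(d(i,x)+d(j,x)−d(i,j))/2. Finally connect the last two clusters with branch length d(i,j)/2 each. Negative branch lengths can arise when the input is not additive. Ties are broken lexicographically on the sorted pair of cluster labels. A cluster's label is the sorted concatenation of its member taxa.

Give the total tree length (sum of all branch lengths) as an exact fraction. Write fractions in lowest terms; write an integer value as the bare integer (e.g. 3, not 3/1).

155/4

1. join F+P (d=6, Q=-105) ⇒ FP; edges |F|=25/4, |P|=-1/4
  updated: d(FP,L)=9, d(FP,U)=75/2
2. join FP+L (d=9, Q=-131/2) ⇒ FLP; edges |FP|=55/4, |L|=-19/4
  updated: d(FLP,U)=95/4
3. join FLP+U (d=95/4) ⇒ FLPU; edges |FLP|=95/8, |U|=95/8
final tree: (((F:25/4,P:-1/4):55/4,L:-19/4):95/8,U:95/8)
total length: 155/4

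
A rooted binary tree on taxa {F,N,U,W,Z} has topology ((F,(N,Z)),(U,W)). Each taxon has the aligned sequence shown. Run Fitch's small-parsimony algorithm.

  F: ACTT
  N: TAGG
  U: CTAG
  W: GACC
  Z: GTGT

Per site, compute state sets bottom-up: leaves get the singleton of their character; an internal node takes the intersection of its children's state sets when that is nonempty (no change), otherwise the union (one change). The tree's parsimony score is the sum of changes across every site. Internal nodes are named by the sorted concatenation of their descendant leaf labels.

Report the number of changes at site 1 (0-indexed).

site 0, node NZ: N={T} ∪ Z={G} → {G,T} (+1)
site 0, node FNZ: F={A} ∪ NZ={G,T} → {A,G,T} (+1)
site 0, node UW: U={C} ∪ W={G} → {C,G} (+1)
site 0, node FNUWZ: FNZ={A,G,T} ∩ UW={C,G} → {G} (+0)
site 1, node NZ: N={A} ∪ Z={T} → {A,T} (+1)
site 1, node FNZ: F={C} ∪ NZ={A,T} → {A,C,T} (+1)
site 1, node UW: U={T} ∪ W={A} → {A,T} (+1)
site 1, node FNUWZ: FNZ={A,C,T} ∩ UW={A,T} → {A,T} (+0)
site 2, node NZ: N={G} ∩ Z={G} → {G} (+0)
site 2, node FNZ: F={T} ∪ NZ={G} → {G,T} (+1)
site 2, node UW: U={A} ∪ W={C} → {A,C} (+1)
site 2, node FNUWZ: FNZ={G,T} ∪ UW={A,C} → {A,C,G,T} (+1)
site 3, node NZ: N={G} ∪ Z={T} → {G,T} (+1)
site 3, node FNZ: F={T} ∩ NZ={G,T} → {T} (+0)
site 3, node UW: U={G} ∪ W={C} → {C,G} (+1)
site 3, node FNUWZ: FNZ={T} ∪ UW={C,G} → {C,G,T} (+1)
per-site changes: [3, 3, 3, 3]; total = 12

3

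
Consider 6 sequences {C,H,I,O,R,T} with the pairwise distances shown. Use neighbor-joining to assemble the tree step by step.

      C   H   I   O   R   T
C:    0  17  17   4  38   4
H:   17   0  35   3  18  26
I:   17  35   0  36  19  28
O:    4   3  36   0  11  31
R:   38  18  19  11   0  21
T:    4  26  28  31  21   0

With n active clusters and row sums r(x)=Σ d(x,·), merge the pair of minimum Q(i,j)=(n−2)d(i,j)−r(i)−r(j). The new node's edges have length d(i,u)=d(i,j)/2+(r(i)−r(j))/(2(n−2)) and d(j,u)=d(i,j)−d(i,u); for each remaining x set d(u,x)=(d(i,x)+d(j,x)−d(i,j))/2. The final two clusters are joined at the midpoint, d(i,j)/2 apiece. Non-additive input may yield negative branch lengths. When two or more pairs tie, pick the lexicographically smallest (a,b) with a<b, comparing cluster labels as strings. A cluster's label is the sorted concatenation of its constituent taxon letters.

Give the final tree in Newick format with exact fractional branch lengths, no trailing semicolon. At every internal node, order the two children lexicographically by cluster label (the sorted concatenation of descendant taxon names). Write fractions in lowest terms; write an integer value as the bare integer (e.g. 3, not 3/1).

step 1: merge (C,T) at d=4, Q=-174; branch lengths C→-7/4, T→23/4; new cluster CT
  updated: d(CT,H)=39/2, d(CT,I)=41/2, d(CT,O)=31/2, d(CT,R)=55/2
step 2: merge (CT,I) at d=41/2, Q=-132; branch lengths CT→17/3, I→89/6; new cluster CIT
  updated: d(CIT,H)=17, d(CIT,O)=31/2, d(CIT,R)=13
step 3: merge (CIT,R) at d=13, Q=-123/2; branch lengths CIT→59/8, R→45/8; new cluster CIRT
  updated: d(CIRT,H)=11, d(CIRT,O)=27/4
step 4: merge (CIRT,H) at d=11, Q=-83/4; branch lengths CIRT→59/8, H→29/8; new cluster CHIRT
  updated: d(CHIRT,O)=-5/8
step 5: merge (CHIRT,O) at d=-5/8; branch lengths CHIRT→-5/16, O→-5/16; new cluster CHIORT
final tree: (((((C:-7/4,T:23/4):17/3,I:89/6):59/8,R:45/8):59/8,H:29/8):-5/16,O:-5/16)
total length: 383/8

(((((C:-7/4,T:23/4):17/3,I:89/6):59/8,R:45/8):59/8,H:29/8):-5/16,O:-5/16)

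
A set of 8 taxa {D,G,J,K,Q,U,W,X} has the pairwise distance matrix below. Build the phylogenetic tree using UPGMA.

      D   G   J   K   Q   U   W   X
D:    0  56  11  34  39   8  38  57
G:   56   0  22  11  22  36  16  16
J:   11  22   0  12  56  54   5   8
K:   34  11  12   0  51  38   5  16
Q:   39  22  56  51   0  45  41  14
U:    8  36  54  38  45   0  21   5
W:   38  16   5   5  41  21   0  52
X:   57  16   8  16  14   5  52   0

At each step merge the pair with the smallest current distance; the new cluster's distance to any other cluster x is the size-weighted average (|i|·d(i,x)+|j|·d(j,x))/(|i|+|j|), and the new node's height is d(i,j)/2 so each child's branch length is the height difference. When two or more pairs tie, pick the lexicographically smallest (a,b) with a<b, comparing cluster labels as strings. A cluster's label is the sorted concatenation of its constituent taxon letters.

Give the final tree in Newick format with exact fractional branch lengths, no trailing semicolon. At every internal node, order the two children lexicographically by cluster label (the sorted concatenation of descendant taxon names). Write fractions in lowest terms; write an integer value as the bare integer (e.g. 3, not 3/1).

(D:243/14,((G:49/6,((J:5/2,W:5/2):7/4,K:17/4):47/12):215/24,(Q:59/4,(U:5/2,X:5/2):49/4):19/8):13/56)

iteration 1: select J,W (d=5); attach at lengths (5/2, 5/2); label the merged cluster JW
  updated: d(D,JW)=49/2, d(G,JW)=19, d(JW,K)=17/2, d(JW,Q)=97/2, d(JW,U)=75/2, d(JW,X)=30
iteration 2: select U,X (d=5); attach at lengths (5/2, 5/2); label the merged cluster UX
  updated: d(D,UX)=65/2, d(G,UX)=26, d(JW,UX)=135/4, d(K,UX)=27, d(Q,UX)=59/2
iteration 3: select JW,K (d=17/2); attach at lengths (7/4, 17/4); label the merged cluster JKW
  updated: d(D,JKW)=83/3, d(G,JKW)=49/3, d(JKW,Q)=148/3, d(JKW,UX)=63/2
iteration 4: select G,JKW (d=49/3); attach at lengths (49/6, 47/12); label the merged cluster GJKW
  updated: d(D,GJKW)=139/4, d(GJKW,Q)=85/2, d(GJKW,UX)=241/8
iteration 5: select Q,UX (d=59/2); attach at lengths (59/4, 49/4); label the merged cluster QUX
  updated: d(D,QUX)=104/3, d(GJKW,QUX)=137/4
iteration 6: select GJKW,QUX (d=137/4); attach at lengths (215/24, 19/8); label the merged cluster GJKQUWX
  updated: d(D,GJKQUWX)=243/7
iteration 7: select D,GJKQUWX (d=243/7); attach at lengths (243/14, 13/56); label the merged cluster DGJKQUWX
final tree: (D:243/14,((G:49/6,((J:5/2,W:5/2):7/4,K:17/4):47/12):215/24,(Q:59/4,(U:5/2,X:5/2):49/4):19/8):13/56)
total length: 14113/168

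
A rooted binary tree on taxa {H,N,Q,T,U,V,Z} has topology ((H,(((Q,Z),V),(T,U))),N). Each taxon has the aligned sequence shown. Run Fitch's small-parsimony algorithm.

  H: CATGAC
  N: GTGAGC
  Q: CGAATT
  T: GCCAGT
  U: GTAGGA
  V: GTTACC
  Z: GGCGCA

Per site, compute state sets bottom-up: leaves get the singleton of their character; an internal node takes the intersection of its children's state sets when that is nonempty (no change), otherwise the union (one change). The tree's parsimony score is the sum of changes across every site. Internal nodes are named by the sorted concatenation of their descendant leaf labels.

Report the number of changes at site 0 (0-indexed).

QZ@0: {C} ∪ {G} = {C,G} (union, +1)
QVZ@0: {C,G} ∩ {G} = {G} (intersection, +0)
TU@0: {G} ∩ {G} = {G} (intersection, +0)
QTUVZ@0: {G} ∩ {G} = {G} (intersection, +0)
HQTUVZ@0: {C} ∪ {G} = {C,G} (union, +1)
HNQTUVZ@0: {C,G} ∩ {G} = {G} (intersection, +0)
QZ@1: {G} ∩ {G} = {G} (intersection, +0)
QVZ@1: {G} ∪ {T} = {G,T} (union, +1)
TU@1: {C} ∪ {T} = {C,T} (union, +1)
QTUVZ@1: {G,T} ∩ {C,T} = {T} (intersection, +0)
HQTUVZ@1: {A} ∪ {T} = {A,T} (union, +1)
HNQTUVZ@1: {A,T} ∩ {T} = {T} (intersection, +0)
QZ@2: {A} ∪ {C} = {A,C} (union, +1)
QVZ@2: {A,C} ∪ {T} = {A,C,T} (union, +1)
TU@2: {C} ∪ {A} = {A,C} (union, +1)
QTUVZ@2: {A,C,T} ∩ {A,C} = {A,C} (intersection, +0)
HQTUVZ@2: {T} ∪ {A,C} = {A,C,T} (union, +1)
HNQTUVZ@2: {A,C,T} ∪ {G} = {A,C,G,T} (union, +1)
QZ@3: {A} ∪ {G} = {A,G} (union, +1)
QVZ@3: {A,G} ∩ {A} = {A} (intersection, +0)
TU@3: {A} ∪ {G} = {A,G} (union, +1)
QTUVZ@3: {A} ∩ {A,G} = {A} (intersection, +0)
HQTUVZ@3: {G} ∪ {A} = {A,G} (union, +1)
HNQTUVZ@3: {A,G} ∩ {A} = {A} (intersection, +0)
QZ@4: {T} ∪ {C} = {C,T} (union, +1)
QVZ@4: {C,T} ∩ {C} = {C} (intersection, +0)
TU@4: {G} ∩ {G} = {G} (intersection, +0)
QTUVZ@4: {C} ∪ {G} = {C,G} (union, +1)
HQTUVZ@4: {A} ∪ {C,G} = {A,C,G} (union, +1)
HNQTUVZ@4: {A,C,G} ∩ {G} = {G} (intersection, +0)
QZ@5: {T} ∪ {A} = {A,T} (union, +1)
QVZ@5: {A,T} ∪ {C} = {A,C,T} (union, +1)
TU@5: {T} ∪ {A} = {A,T} (union, +1)
QTUVZ@5: {A,C,T} ∩ {A,T} = {A,T} (intersection, +0)
HQTUVZ@5: {C} ∪ {A,T} = {A,C,T} (union, +1)
HNQTUVZ@5: {A,C,T} ∩ {C} = {C} (intersection, +0)
per-site changes: [2, 3, 5, 3, 3, 4]; total = 20

2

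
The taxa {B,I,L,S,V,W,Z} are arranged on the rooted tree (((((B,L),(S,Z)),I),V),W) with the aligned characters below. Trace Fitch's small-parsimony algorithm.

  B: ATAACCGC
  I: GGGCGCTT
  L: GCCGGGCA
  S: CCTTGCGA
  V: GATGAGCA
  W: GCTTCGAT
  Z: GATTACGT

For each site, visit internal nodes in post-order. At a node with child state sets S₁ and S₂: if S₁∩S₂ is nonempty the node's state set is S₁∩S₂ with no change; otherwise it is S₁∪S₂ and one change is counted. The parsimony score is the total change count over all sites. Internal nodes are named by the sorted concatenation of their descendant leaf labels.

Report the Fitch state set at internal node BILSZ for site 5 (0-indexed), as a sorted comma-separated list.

[col 0] BL: children B:{A}, L:{G} ∪→ {A,G}; cost 1
[col 0] SZ: children S:{C}, Z:{G} ∪→ {C,G}; cost 1
[col 0] BLSZ: children BL:{A,G}, SZ:{C,G} ∩→ {G}; cost 0
[col 0] BILSZ: children BLSZ:{G}, I:{G} ∩→ {G}; cost 0
[col 0] BILSVZ: children BILSZ:{G}, V:{G} ∩→ {G}; cost 0
[col 0] BILSVWZ: children BILSVZ:{G}, W:{G} ∩→ {G}; cost 0
[col 1] BL: children B:{T}, L:{C} ∪→ {C,T}; cost 1
[col 1] SZ: children S:{C}, Z:{A} ∪→ {A,C}; cost 1
[col 1] BLSZ: children BL:{C,T}, SZ:{A,C} ∩→ {C}; cost 0
[col 1] BILSZ: children BLSZ:{C}, I:{G} ∪→ {C,G}; cost 1
[col 1] BILSVZ: children BILSZ:{C,G}, V:{A} ∪→ {A,C,G}; cost 1
[col 1] BILSVWZ: children BILSVZ:{A,C,G}, W:{C} ∩→ {C}; cost 0
[col 2] BL: children B:{A}, L:{C} ∪→ {A,C}; cost 1
[col 2] SZ: children S:{T}, Z:{T} ∩→ {T}; cost 0
[col 2] BLSZ: children BL:{A,C}, SZ:{T} ∪→ {A,C,T}; cost 1
[col 2] BILSZ: children BLSZ:{A,C,T}, I:{G} ∪→ {A,C,G,T}; cost 1
[col 2] BILSVZ: children BILSZ:{A,C,G,T}, V:{T} ∩→ {T}; cost 0
[col 2] BILSVWZ: children BILSVZ:{T}, W:{T} ∩→ {T}; cost 0
[col 3] BL: children B:{A}, L:{G} ∪→ {A,G}; cost 1
[col 3] SZ: children S:{T}, Z:{T} ∩→ {T}; cost 0
[col 3] BLSZ: children BL:{A,G}, SZ:{T} ∪→ {A,G,T}; cost 1
[col 3] BILSZ: children BLSZ:{A,G,T}, I:{C} ∪→ {A,C,G,T}; cost 1
[col 3] BILSVZ: children BILSZ:{A,C,G,T}, V:{G} ∩→ {G}; cost 0
[col 3] BILSVWZ: children BILSVZ:{G}, W:{T} ∪→ {G,T}; cost 1
[col 4] BL: children B:{C}, L:{G} ∪→ {C,G}; cost 1
[col 4] SZ: children S:{G}, Z:{A} ∪→ {A,G}; cost 1
[col 4] BLSZ: children BL:{C,G}, SZ:{A,G} ∩→ {G}; cost 0
[col 4] BILSZ: children BLSZ:{G}, I:{G} ∩→ {G}; cost 0
[col 4] BILSVZ: children BILSZ:{G}, V:{A} ∪→ {A,G}; cost 1
[col 4] BILSVWZ: children BILSVZ:{A,G}, W:{C} ∪→ {A,C,G}; cost 1
[col 5] BL: children B:{C}, L:{G} ∪→ {C,G}; cost 1
[col 5] SZ: children S:{C}, Z:{C} ∩→ {C}; cost 0
[col 5] BLSZ: children BL:{C,G}, SZ:{C} ∩→ {C}; cost 0
[col 5] BILSZ: children BLSZ:{C}, I:{C} ∩→ {C}; cost 0
[col 5] BILSVZ: children BILSZ:{C}, V:{G} ∪→ {C,G}; cost 1
[col 5] BILSVWZ: children BILSVZ:{C,G}, W:{G} ∩→ {G}; cost 0
[col 6] BL: children B:{G}, L:{C} ∪→ {C,G}; cost 1
[col 6] SZ: children S:{G}, Z:{G} ∩→ {G}; cost 0
[col 6] BLSZ: children BL:{C,G}, SZ:{G} ∩→ {G}; cost 0
[col 6] BILSZ: children BLSZ:{G}, I:{T} ∪→ {G,T}; cost 1
[col 6] BILSVZ: children BILSZ:{G,T}, V:{C} ∪→ {C,G,T}; cost 1
[col 6] BILSVWZ: children BILSVZ:{C,G,T}, W:{A} ∪→ {A,C,G,T}; cost 1
[col 7] BL: children B:{C}, L:{A} ∪→ {A,C}; cost 1
[col 7] SZ: children S:{A}, Z:{T} ∪→ {A,T}; cost 1
[col 7] BLSZ: children BL:{A,C}, SZ:{A,T} ∩→ {A}; cost 0
[col 7] BILSZ: children BLSZ:{A}, I:{T} ∪→ {A,T}; cost 1
[col 7] BILSVZ: children BILSZ:{A,T}, V:{A} ∩→ {A}; cost 0
[col 7] BILSVWZ: children BILSVZ:{A}, W:{T} ∪→ {A,T}; cost 1
per-site changes: [2, 4, 3, 4, 4, 2, 4, 4]; total = 27

C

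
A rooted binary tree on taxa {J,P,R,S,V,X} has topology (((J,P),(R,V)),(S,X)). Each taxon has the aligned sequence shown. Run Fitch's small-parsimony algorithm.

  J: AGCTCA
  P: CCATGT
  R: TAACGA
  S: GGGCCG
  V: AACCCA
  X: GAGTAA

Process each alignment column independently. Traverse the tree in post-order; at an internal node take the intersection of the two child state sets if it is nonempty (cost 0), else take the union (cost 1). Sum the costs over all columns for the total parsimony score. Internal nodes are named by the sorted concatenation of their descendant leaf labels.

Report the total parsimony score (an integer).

site 0, node JP: J={A} ∪ P={C} → {A,C} (+1)
site 0, node RV: R={T} ∪ V={A} → {A,T} (+1)
site 0, node JPRV: JP={A,C} ∩ RV={A,T} → {A} (+0)
site 0, node SX: S={G} ∩ X={G} → {G} (+0)
site 0, node JPRSVX: JPRV={A} ∪ SX={G} → {A,G} (+1)
site 1, node JP: J={G} ∪ P={C} → {C,G} (+1)
site 1, node RV: R={A} ∩ V={A} → {A} (+0)
site 1, node JPRV: JP={C,G} ∪ RV={A} → {A,C,G} (+1)
site 1, node SX: S={G} ∪ X={A} → {A,G} (+1)
site 1, node JPRSVX: JPRV={A,C,G} ∩ SX={A,G} → {A,G} (+0)
site 2, node JP: J={C} ∪ P={A} → {A,C} (+1)
site 2, node RV: R={A} ∪ V={C} → {A,C} (+1)
site 2, node JPRV: JP={A,C} ∩ RV={A,C} → {A,C} (+0)
site 2, node SX: S={G} ∩ X={G} → {G} (+0)
site 2, node JPRSVX: JPRV={A,C} ∪ SX={G} → {A,C,G} (+1)
site 3, node JP: J={T} ∩ P={T} → {T} (+0)
site 3, node RV: R={C} ∩ V={C} → {C} (+0)
site 3, node JPRV: JP={T} ∪ RV={C} → {C,T} (+1)
site 3, node SX: S={C} ∪ X={T} → {C,T} (+1)
site 3, node JPRSVX: JPRV={C,T} ∩ SX={C,T} → {C,T} (+0)
site 4, node JP: J={C} ∪ P={G} → {C,G} (+1)
site 4, node RV: R={G} ∪ V={C} → {C,G} (+1)
site 4, node JPRV: JP={C,G} ∩ RV={C,G} → {C,G} (+0)
site 4, node SX: S={C} ∪ X={A} → {A,C} (+1)
site 4, node JPRSVX: JPRV={C,G} ∩ SX={A,C} → {C} (+0)
site 5, node JP: J={A} ∪ P={T} → {A,T} (+1)
site 5, node RV: R={A} ∩ V={A} → {A} (+0)
site 5, node JPRV: JP={A,T} ∩ RV={A} → {A} (+0)
site 5, node SX: S={G} ∪ X={A} → {A,G} (+1)
site 5, node JPRSVX: JPRV={A} ∩ SX={A,G} → {A} (+0)
per-site changes: [3, 3, 3, 2, 3, 2]; total = 16

16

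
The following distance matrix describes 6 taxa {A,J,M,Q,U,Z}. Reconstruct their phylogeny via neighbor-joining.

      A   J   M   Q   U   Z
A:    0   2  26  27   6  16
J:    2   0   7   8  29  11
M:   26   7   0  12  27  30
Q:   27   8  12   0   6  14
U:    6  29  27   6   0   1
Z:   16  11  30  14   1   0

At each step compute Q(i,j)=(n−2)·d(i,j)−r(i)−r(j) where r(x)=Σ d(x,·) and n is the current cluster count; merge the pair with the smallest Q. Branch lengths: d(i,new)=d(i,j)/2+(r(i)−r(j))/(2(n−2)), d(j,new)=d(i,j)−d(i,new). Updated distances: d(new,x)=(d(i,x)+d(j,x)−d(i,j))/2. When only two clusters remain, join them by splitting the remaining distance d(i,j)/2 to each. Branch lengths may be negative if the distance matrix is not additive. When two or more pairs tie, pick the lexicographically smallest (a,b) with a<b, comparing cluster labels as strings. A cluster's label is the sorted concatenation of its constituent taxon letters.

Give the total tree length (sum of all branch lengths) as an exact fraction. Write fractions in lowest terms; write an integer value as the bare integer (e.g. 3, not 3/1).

iteration 1: select U,Z (d=1, Q=-137); attach at lengths (1/8, 7/8); label the merged cluster UZ
  updated: d(A,UZ)=21/2, d(J,UZ)=39/2, d(M,UZ)=28, d(Q,UZ)=19/2
iteration 2: select A,UZ (d=21/2, Q=-203/2); attach at lengths (59/12, 67/12); label the merged cluster AUZ
  updated: d(AUZ,J)=11/2, d(AUZ,M)=87/4, d(AUZ,Q)=13
iteration 3: select AUZ,J (d=11/2, Q=-199/4); attach at lengths (123/16, -35/16); label the merged cluster AJUZ
  updated: d(AJUZ,M)=93/8, d(AJUZ,Q)=31/4
iteration 4: select AJUZ,M (d=93/8, Q=-251/8); attach at lengths (59/16, 127/16); label the merged cluster AJMUZ
  updated: d(AJMUZ,Q)=65/16
iteration 5: select AJMUZ,Q (d=65/16); attach at lengths (65/32, 65/32); label the merged cluster AJMQUZ
final tree: ((((A:59/12,(U:1/8,Z:7/8):67/12):123/16,J:-35/16):59/16,M:127/16):65/32,Q:65/32)
total length: 523/16

523/16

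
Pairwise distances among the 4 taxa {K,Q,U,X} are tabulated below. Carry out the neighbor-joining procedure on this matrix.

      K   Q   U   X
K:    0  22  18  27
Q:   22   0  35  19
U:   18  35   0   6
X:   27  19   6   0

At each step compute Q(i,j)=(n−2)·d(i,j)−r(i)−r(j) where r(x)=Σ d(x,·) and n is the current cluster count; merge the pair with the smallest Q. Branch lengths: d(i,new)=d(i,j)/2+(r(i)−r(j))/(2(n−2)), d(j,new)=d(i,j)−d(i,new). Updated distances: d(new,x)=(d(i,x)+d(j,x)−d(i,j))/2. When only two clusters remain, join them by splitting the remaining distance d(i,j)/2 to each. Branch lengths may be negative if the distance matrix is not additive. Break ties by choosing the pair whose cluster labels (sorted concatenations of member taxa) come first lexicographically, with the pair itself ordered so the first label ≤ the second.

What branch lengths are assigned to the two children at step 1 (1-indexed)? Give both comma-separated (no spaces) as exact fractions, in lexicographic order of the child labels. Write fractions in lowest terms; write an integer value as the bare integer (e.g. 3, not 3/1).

35/4,53/4

1. join K+Q (d=22, Q=-99) ⇒ KQ; edges |K|=35/4, |Q|=53/4
  updated: d(KQ,U)=31/2, d(KQ,X)=12
2. join KQ+U (d=31/2, Q=-67/2) ⇒ KQU; edges |KQ|=43/4, |U|=19/4
  updated: d(KQU,X)=5/4
3. join KQU+X (d=5/4) ⇒ KQUX; edges |KQU|=5/8, |X|=5/8
final tree: (((K:35/4,Q:53/4):43/4,U:19/4):5/8,X:5/8)
total length: 155/4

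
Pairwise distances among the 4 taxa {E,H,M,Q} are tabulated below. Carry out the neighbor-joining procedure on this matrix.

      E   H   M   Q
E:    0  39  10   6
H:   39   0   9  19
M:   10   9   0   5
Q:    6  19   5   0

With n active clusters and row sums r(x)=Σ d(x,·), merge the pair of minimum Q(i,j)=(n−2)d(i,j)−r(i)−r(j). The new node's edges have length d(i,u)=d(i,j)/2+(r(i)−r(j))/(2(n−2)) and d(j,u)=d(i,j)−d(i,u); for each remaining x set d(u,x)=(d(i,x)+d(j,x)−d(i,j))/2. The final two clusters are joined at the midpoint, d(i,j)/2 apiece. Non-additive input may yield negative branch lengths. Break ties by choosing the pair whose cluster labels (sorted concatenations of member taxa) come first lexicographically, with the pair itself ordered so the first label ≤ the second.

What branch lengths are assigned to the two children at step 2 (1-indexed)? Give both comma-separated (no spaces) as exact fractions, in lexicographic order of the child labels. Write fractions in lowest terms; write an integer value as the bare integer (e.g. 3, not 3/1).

43/4,61/4

1. join E+Q (d=6, Q=-73) ⇒ EQ; edges |E|=37/4, |Q|=-13/4
  updated: d(EQ,H)=26, d(EQ,M)=9/2
2. join EQ+H (d=26, Q=-79/2) ⇒ EHQ; edges |EQ|=43/4, |H|=61/4
  updated: d(EHQ,M)=-25/4
3. join EHQ+M (d=-25/4) ⇒ EHMQ; edges |EHQ|=-25/8, |M|=-25/8
final tree: (((E:37/4,Q:-13/4):43/4,H:61/4):-25/8,M:-25/8)
total length: 103/4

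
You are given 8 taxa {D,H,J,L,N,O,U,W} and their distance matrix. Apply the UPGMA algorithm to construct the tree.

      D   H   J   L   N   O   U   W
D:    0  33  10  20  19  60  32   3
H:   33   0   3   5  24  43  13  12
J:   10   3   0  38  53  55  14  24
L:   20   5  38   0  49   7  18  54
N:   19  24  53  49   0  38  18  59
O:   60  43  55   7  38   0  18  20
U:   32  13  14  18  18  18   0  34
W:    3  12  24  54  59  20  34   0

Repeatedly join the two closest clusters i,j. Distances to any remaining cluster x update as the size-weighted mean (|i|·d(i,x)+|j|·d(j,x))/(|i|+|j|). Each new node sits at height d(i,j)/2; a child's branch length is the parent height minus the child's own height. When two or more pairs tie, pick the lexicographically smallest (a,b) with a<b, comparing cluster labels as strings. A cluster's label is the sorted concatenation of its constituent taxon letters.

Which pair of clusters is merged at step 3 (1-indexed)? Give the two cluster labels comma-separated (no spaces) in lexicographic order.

iteration 1: select D,W (d=3); attach at lengths (3/2, 3/2); label the merged cluster DW
  updated: d(DW,H)=45/2, d(DW,J)=17, d(DW,L)=37, d(DW,N)=39, d(DW,O)=40, d(DW,U)=33
iteration 2: select H,J (d=3); attach at lengths (3/2, 3/2); label the merged cluster HJ
  updated: d(DW,HJ)=79/4, d(HJ,L)=43/2, d(HJ,N)=77/2, d(HJ,O)=49, d(HJ,U)=27/2
iteration 3: select L,O (d=7); attach at lengths (7/2, 7/2); label the merged cluster LO
  updated: d(DW,LO)=77/2, d(HJ,LO)=141/4, d(LO,N)=87/2, d(LO,U)=18
iteration 4: select HJ,U (d=27/2); attach at lengths (21/4, 27/4); label the merged cluster HJU
  updated: d(DW,HJU)=145/6, d(HJU,LO)=59/2, d(HJU,N)=95/3
iteration 5: select DW,HJU (d=145/6); attach at lengths (127/12, 16/3); label the merged cluster DHJUW
  updated: d(DHJUW,LO)=331/10, d(DHJUW,N)=173/5
iteration 6: select DHJUW,LO (d=331/10); attach at lengths (67/15, 261/20); label the merged cluster DHJLOUW
  updated: d(DHJLOUW,N)=260/7
iteration 7: select DHJLOUW,N (d=260/7); attach at lengths (283/140, 130/7); label the merged cluster DHJLNOUW
final tree: ((((D:3/2,W:3/2):127/12,((H:3/2,J:3/2):21/4,U:27/4):16/3):67/15,(L:7/2,O:7/2):261/20):283/140,N:130/7)
total length: 33191/420

L,O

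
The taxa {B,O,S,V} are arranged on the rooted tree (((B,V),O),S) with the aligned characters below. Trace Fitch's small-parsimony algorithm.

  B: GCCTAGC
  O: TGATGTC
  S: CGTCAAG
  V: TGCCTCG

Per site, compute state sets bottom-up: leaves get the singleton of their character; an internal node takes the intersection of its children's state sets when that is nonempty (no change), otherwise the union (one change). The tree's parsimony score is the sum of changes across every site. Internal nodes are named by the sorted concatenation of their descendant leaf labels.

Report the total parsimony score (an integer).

14

site 0, node BV: B={G} ∪ V={T} → {G,T} (+1)
site 0, node BOV: BV={G,T} ∩ O={T} → {T} (+0)
site 0, node BOSV: BOV={T} ∪ S={C} → {C,T} (+1)
site 1, node BV: B={C} ∪ V={G} → {C,G} (+1)
site 1, node BOV: BV={C,G} ∩ O={G} → {G} (+0)
site 1, node BOSV: BOV={G} ∩ S={G} → {G} (+0)
site 2, node BV: B={C} ∩ V={C} → {C} (+0)
site 2, node BOV: BV={C} ∪ O={A} → {A,C} (+1)
site 2, node BOSV: BOV={A,C} ∪ S={T} → {A,C,T} (+1)
site 3, node BV: B={T} ∪ V={C} → {C,T} (+1)
site 3, node BOV: BV={C,T} ∩ O={T} → {T} (+0)
site 3, node BOSV: BOV={T} ∪ S={C} → {C,T} (+1)
site 4, node BV: B={A} ∪ V={T} → {A,T} (+1)
site 4, node BOV: BV={A,T} ∪ O={G} → {A,G,T} (+1)
site 4, node BOSV: BOV={A,G,T} ∩ S={A} → {A} (+0)
site 5, node BV: B={G} ∪ V={C} → {C,G} (+1)
site 5, node BOV: BV={C,G} ∪ O={T} → {C,G,T} (+1)
site 5, node BOSV: BOV={C,G,T} ∪ S={A} → {A,C,G,T} (+1)
site 6, node BV: B={C} ∪ V={G} → {C,G} (+1)
site 6, node BOV: BV={C,G} ∩ O={C} → {C} (+0)
site 6, node BOSV: BOV={C} ∪ S={G} → {C,G} (+1)
per-site changes: [2, 1, 2, 2, 2, 3, 2]; total = 14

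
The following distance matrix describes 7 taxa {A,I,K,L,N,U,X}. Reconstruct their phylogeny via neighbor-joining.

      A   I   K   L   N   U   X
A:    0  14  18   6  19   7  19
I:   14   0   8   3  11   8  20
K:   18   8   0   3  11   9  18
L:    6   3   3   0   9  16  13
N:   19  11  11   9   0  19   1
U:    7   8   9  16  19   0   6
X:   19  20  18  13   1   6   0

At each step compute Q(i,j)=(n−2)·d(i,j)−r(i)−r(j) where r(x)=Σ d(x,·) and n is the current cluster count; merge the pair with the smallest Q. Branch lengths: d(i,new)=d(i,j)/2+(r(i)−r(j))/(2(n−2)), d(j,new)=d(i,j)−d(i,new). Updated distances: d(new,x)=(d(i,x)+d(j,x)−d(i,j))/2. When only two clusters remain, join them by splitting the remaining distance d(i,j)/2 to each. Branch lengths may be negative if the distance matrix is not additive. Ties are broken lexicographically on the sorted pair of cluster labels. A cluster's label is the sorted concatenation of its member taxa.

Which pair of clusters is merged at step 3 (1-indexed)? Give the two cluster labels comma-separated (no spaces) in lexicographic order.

iteration 1: select N,X (d=1, Q=-142); attach at lengths (-1/5, 6/5); label the merged cluster NX
  updated: d(A,NX)=37/2, d(I,NX)=15, d(K,NX)=14, d(L,NX)=21/2, d(NX,U)=12
iteration 2: select A,U (d=7, Q=-175/2); attach at lengths (79/16, 33/16); label the merged cluster AU
  updated: d(AU,I)=15/2, d(AU,K)=10, d(AU,L)=15/2, d(AU,NX)=47/4
iteration 3: select AU,NX (d=47/4, Q=-211/4); attach at lengths (83/24, 199/24); label the merged cluster ANUX
  updated: d(ANUX,I)=43/8, d(ANUX,K)=49/8, d(ANUX,L)=25/8
iteration 4: select ANUX,I (d=43/8, Q=-81/4); attach at lengths (9/4, 25/8); label the merged cluster AINUX
  updated: d(AINUX,K)=35/8, d(AINUX,L)=3/8
iteration 5: select AINUX,K (d=35/8, Q=-31/4); attach at lengths (7/8, 7/2); label the merged cluster AIKNUX
  updated: d(AIKNUX,L)=-1/2
iteration 6: select AIKNUX,L (d=-1/2); attach at lengths (-1/4, -1/4); label the merged cluster AIKLNUX
final tree: (((((A:79/16,U:33/16):83/24,(N:-1/5,X:6/5):199/24):9/4,I:25/8):7/8,K:7/2):-1/4,L:-1/4)
total length: 29

AU,NX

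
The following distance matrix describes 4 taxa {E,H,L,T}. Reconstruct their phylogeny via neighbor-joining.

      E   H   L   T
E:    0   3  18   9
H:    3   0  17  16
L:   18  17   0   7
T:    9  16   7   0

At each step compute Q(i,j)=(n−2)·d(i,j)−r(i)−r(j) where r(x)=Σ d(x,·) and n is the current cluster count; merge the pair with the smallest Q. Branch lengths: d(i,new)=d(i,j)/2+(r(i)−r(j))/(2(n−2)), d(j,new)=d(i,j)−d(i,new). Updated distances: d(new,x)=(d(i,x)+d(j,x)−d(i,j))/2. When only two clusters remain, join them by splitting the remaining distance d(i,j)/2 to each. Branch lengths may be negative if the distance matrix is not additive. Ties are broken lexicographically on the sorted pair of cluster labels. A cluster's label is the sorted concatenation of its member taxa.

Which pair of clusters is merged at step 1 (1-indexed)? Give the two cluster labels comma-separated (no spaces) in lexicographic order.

E,H

iteration 1: select E,H (d=3, Q=-60); attach at lengths (0, 3); label the merged cluster EH
  updated: d(EH,L)=16, d(EH,T)=11
iteration 2: select EH,L (d=16, Q=-34); attach at lengths (10, 6); label the merged cluster EHL
  updated: d(EHL,T)=1
iteration 3: select EHL,T (d=1); attach at lengths (1/2, 1/2); label the merged cluster EHLT
final tree: (((E:0,H:3):10,L:6):1/2,T:1/2)
total length: 20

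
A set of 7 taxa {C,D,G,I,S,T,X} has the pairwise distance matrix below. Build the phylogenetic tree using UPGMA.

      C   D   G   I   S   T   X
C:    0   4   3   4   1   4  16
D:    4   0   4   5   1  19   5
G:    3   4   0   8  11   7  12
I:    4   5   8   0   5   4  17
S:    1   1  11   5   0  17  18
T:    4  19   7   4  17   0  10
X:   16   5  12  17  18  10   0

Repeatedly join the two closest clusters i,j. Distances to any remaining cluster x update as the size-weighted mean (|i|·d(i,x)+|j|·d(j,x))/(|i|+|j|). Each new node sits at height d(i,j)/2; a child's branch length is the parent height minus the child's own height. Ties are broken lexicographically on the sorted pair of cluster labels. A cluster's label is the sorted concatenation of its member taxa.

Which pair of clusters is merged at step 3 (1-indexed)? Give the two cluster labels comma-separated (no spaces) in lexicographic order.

I,T

1. join C+S (d=1) ⇒ CS; edges |C|=1/2, |S|=1/2
  updated: d(CS,D)=5/2, d(CS,G)=7, d(CS,I)=9/2, d(CS,T)=21/2, d(CS,X)=17
2. join CS+D (d=5/2) ⇒ CDS; edges |CS|=3/4, |D|=5/4
  updated: d(CDS,G)=6, d(CDS,I)=14/3, d(CDS,T)=40/3, d(CDS,X)=13
3. join I+T (d=4) ⇒ IT; edges |I|=2, |T|=2
  updated: d(CDS,IT)=9, d(G,IT)=15/2, d(IT,X)=27/2
4. join CDS+G (d=6) ⇒ CDGS; edges |CDS|=7/4, |G|=3
  updated: d(CDGS,IT)=69/8, d(CDGS,X)=51/4
5. join CDGS+IT (d=69/8) ⇒ CDGIST; edges |CDGS|=21/16, |IT|=37/16
  updated: d(CDGIST,X)=13
6. join CDGIST+X (d=13) ⇒ CDGISTX; edges |CDGIST|=35/16, |X|=13/2
final tree: (((((C:1/2,S:1/2):3/4,D:5/4):7/4,G:3):21/16,(I:2,T:2):37/16):35/16,X:13/2)
total length: 385/16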